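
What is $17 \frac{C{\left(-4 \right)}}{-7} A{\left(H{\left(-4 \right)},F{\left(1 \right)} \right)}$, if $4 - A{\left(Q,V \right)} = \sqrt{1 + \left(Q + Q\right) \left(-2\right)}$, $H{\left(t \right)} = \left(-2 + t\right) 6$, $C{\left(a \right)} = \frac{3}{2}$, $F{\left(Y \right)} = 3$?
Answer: $- \frac{102}{7} + \frac{51 \sqrt{145}}{14} \approx 29.294$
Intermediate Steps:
$C{\left(a \right)} = \frac{3}{2}$ ($C{\left(a \right)} = 3 \cdot \frac{1}{2} = \frac{3}{2}$)
$H{\left(t \right)} = -12 + 6 t$
$A{\left(Q,V \right)} = 4 - \sqrt{1 - 4 Q}$ ($A{\left(Q,V \right)} = 4 - \sqrt{1 + \left(Q + Q\right) \left(-2\right)} = 4 - \sqrt{1 + 2 Q \left(-2\right)} = 4 - \sqrt{1 - 4 Q}$)
$17 \frac{C{\left(-4 \right)}}{-7} A{\left(H{\left(-4 \right)},F{\left(1 \right)} \right)} = 17 \frac{3}{2 \left(-7\right)} \left(4 - \sqrt{1 - 4 \left(-12 + 6 \left(-4\right)\right)}\right) = 17 \cdot \frac{3}{2} \left(- \frac{1}{7}\right) \left(4 - \sqrt{1 - 4 \left(-12 - 24\right)}\right) = 17 \left(- \frac{3}{14}\right) \left(4 - \sqrt{1 - -144}\right) = - \frac{51 \left(4 - \sqrt{1 + 144}\right)}{14} = - \frac{51 \left(4 - \sqrt{145}\right)}{14} = - \frac{102}{7} + \frac{51 \sqrt{145}}{14}$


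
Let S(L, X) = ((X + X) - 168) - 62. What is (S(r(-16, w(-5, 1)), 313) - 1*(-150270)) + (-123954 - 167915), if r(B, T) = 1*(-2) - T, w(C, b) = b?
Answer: -141203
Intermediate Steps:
r(B, T) = -2 - T
S(L, X) = -230 + 2*X (S(L, X) = (2*X - 168) - 62 = (-168 + 2*X) - 62 = -230 + 2*X)
(S(r(-16, w(-5, 1)), 313) - 1*(-150270)) + (-123954 - 167915) = ((-230 + 2*313) - 1*(-150270)) + (-123954 - 167915) = ((-230 + 626) + 150270) - 291869 = (396 + 150270) - 291869 = 150666 - 291869 = -141203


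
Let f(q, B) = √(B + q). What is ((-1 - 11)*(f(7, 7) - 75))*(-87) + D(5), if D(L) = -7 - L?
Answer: -78312 + 1044*√14 ≈ -74406.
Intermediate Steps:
((-1 - 11)*(f(7, 7) - 75))*(-87) + D(5) = ((-1 - 11)*(√(7 + 7) - 75))*(-87) + (-7 - 1*5) = -12*(√14 - 75)*(-87) + (-7 - 5) = -12*(-75 + √14)*(-87) - 12 = (900 - 12*√14)*(-87) - 12 = (-78300 + 1044*√14) - 12 = -78312 + 1044*√14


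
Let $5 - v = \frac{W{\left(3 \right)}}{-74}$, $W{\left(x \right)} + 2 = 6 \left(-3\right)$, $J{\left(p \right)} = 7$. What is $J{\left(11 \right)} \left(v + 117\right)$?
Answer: $\frac{31528}{37} \approx 852.11$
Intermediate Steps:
$W{\left(x \right)} = -20$ ($W{\left(x \right)} = -2 + 6 \left(-3\right) = -2 - 18 = -20$)
$v = \frac{175}{37}$ ($v = 5 - - \frac{20}{-74} = 5 - \left(-20\right) \left(- \frac{1}{74}\right) = 5 - \frac{10}{37} = \frac{175}{37} \approx 4.7297$)
$J{\left(11 \right)} \left(v + 117\right) = 7 \left(\frac{175}{37} + 117\right) = 7 \cdot \frac{4504}{37} = \frac{31528}{37}$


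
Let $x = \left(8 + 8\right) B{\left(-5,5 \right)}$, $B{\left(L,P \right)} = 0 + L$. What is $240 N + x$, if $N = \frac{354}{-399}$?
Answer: $- \frac{38960}{133} \approx -292.93$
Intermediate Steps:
$B{\left(L,P \right)} = L$
$x = -80$ ($x = \left(8 + 8\right) \left(-5\right) = 16 \left(-5\right) = -80$)
$N = - \frac{118}{133}$ ($N = 354 \left(- \frac{1}{399}\right) = - \frac{118}{133} \approx -0.88722$)
$240 N + x = 240 \left(- \frac{118}{133}\right) - 80 = - \frac{28320}{133} - 80 = - \frac{38960}{133}$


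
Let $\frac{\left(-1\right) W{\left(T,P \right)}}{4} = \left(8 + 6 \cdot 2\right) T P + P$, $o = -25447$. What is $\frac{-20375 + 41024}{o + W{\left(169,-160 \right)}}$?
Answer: $\frac{20649}{2138393} \approx 0.0096563$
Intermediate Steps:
$W{\left(T,P \right)} = - 4 P - 80 P T$ ($W{\left(T,P \right)} = - 4 \left(\left(8 + 6 \cdot 2\right) T P + P\right) = - 4 \left(\left(8 + 12\right) T P + P\right) = - 4 \left(20 T P + P\right) = - 4 \left(20 P T + P\right) = - 4 \left(P + 20 P T\right) = - 4 P - 80 P T$)
$\frac{-20375 + 41024}{o + W{\left(169,-160 \right)}} = \frac{-20375 + 41024}{-25447 - - 640 \left(1 + 20 \cdot 169\right)} = \frac{20649}{-25447 - - 640 \left(1 + 3380\right)} = \frac{20649}{-25447 - \left(-640\right) 3381} = \frac{20649}{-25447 + 2163840} = \frac{20649}{2138393}$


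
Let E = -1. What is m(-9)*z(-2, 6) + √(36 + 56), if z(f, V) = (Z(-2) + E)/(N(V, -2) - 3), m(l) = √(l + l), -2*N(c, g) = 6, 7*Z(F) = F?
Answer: 2*√23 + 9*I*√2/14 ≈ 9.5917 + 0.90914*I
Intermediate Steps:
Z(F) = F/7
N(c, g) = -3 (N(c, g) = -½*6 = -3)
m(l) = √2*√l (m(l) = √(2*l) = √2*√l)
z(f, V) = 3/14 (z(f, V) = ((⅐)*(-2) - 1)/(-3 - 3) = (-2/7 - 1)/(-6) = -9/7*(-⅙) = 3/14)
m(-9)*z(-2, 6) + √(36 + 56) = (√2*√(-9))*(3/14) + √(36 + 56) = (√2*(3*I))*(3/14) + √92 = (3*I*√2)*(3/14) + 2*√23 = 9*I*√2/14 + 2*√23 = 2*√23 + 9*I*√2/14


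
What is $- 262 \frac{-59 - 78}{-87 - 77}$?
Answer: $- \frac{17947}{82} \approx -218.87$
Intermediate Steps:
$- 262 \frac{-59 - 78}{-87 - 77} = - 262 \left(- \frac{137}{-164}\right) = - 262 \left(\left(-137\right) \left(- \frac{1}{164}\right)\right) = \left(-262\right) \frac{137}{164} = - \frac{17947}{82}$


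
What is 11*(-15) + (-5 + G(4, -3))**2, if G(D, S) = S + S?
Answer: -44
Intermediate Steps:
G(D, S) = 2*S
11*(-15) + (-5 + G(4, -3))**2 = 11*(-15) + (-5 + 2*(-3))**2 = -165 + (-5 - 6)**2 = -165 + (-11)**2 = -165 + 121 = -44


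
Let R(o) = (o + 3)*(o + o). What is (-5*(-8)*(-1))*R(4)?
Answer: -2240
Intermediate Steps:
R(o) = 2*o*(3 + o) (R(o) = (3 + o)*(2*o) = 2*o*(3 + o))
(-5*(-8)*(-1))*R(4) = (-5*(-8)*(-1))*(2*4*(3 + 4)) = (40*(-1))*(2*4*7) = -40*56 = -2240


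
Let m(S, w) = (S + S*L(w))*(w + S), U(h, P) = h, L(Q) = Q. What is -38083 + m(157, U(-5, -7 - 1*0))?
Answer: -133539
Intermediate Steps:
m(S, w) = (S + w)*(S + S*w) (m(S, w) = (S + S*w)*(w + S) = (S + S*w)*(S + w) = (S + w)*(S + S*w))
-38083 + m(157, U(-5, -7 - 1*0)) = -38083 + 157*(157 - 5 + (-5)² + 157*(-5)) = -38083 + 157*(157 - 5 + 25 - 785) = -38083 + 157*(-608) = -38083 - 95456 = -133539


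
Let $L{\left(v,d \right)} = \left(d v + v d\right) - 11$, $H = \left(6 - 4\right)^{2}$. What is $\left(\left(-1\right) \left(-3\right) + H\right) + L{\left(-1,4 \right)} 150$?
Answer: $-2843$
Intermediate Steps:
$H = 4$ ($H = 2^{2} = 4$)
$L{\left(v,d \right)} = -11 + 2 d v$ ($L{\left(v,d \right)} = \left(d v + d v\right) - 11 = 2 d v - 11 = -11 + 2 d v$)
$\left(\left(-1\right) \left(-3\right) + H\right) + L{\left(-1,4 \right)} 150 = \left(\left(-1\right) \left(-3\right) + 4\right) + \left(-11 + 2 \cdot 4 \left(-1\right)\right) 150 = \left(3 + 4\right) + \left(-11 - 8\right) 150 = 7 - 2850 = -2843$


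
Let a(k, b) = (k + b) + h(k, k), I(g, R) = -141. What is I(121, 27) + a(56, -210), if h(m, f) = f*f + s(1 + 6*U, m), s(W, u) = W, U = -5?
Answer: 2812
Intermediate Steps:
h(m, f) = -29 + f² (h(m, f) = f*f + (1 + 6*(-5)) = f² + (1 - 30) = f² - 29 = -29 + f²)
a(k, b) = -29 + b + k + k² (a(k, b) = (k + b) + (-29 + k²) = (b + k) + (-29 + k²) = -29 + b + k + k²)
I(121, 27) + a(56, -210) = -141 + (-29 - 210 + 56 + 56²) = -141 + (-29 - 210 + 56 + 3136) = -141 + 2953 = 2812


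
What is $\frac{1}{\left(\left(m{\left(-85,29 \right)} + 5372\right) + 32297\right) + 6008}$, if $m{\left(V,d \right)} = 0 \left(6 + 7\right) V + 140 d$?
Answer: $\frac{1}{47737} \approx 2.0948 \cdot 10^{-5}$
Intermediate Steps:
$m{\left(V,d \right)} = 140 d$ ($m{\left(V,d \right)} = 0 \cdot 13 V + 140 d = 0 V + 140 d = 0 + 140 d = 140 d$)
$\frac{1}{\left(\left(m{\left(-85,29 \right)} + 5372\right) + 32297\right) + 6008} = \frac{1}{\left(\left(140 \cdot 29 + 5372\right) + 32297\right) + 6008} = \frac{1}{\left(\left(4060 + 5372\right) + 32297\right) + 6008} = \frac{1}{\left(9432 + 32297\right) + 6008} = \frac{1}{41729 + 6008} = \frac{1}{47737}$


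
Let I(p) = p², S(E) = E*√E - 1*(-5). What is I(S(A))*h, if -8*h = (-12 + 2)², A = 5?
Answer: -1875 - 625*√5 ≈ -3272.5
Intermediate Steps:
S(E) = 5 + E^(3/2) (S(E) = E^(3/2) + 5 = 5 + E^(3/2))
h = -25/2 (h = -(-12 + 2)²/8 = -⅛*(-10)² = -⅛*100 = -25/2 ≈ -12.500)
I(S(A))*h = (5 + 5^(3/2))²*(-25/2) = (5 + 5*√5)²*(-25/2) = -25*(5 + 5*√5)²/2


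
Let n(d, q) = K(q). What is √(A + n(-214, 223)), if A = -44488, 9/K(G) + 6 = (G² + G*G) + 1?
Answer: I*√48891813679435/33151 ≈ 210.92*I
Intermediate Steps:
K(G) = 9/(-5 + 2*G²) (K(G) = 9/(-6 + ((G² + G*G) + 1)) = 9/(-6 + ((G² + G²) + 1)) = 9/(-6 + (2*G² + 1)) = 9/(-6 + (1 + 2*G²)) = 9/(-5 + 2*G²))
n(d, q) = 9/(-5 + 2*q²)
√(A + n(-214, 223)) = √(-44488 + 9/(-5 + 2*223²)) = √(-44488 + 9/(-5 + 2*49729)) = √(-44488 + 9/(-5 + 99458)) = √(-44488 + 9/99453) = √(-44488 + 9*(1/99453)) = √(-44488 + 3/33151) = √(-1474821685/33151) = I*√48891813679435/33151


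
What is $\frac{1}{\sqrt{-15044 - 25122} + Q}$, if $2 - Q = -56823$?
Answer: $\frac{56825}{3229120791} - \frac{i \sqrt{40166}}{3229120791} \approx 1.7598 \cdot 10^{-5} - 6.2065 \cdot 10^{-8} i$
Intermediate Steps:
$Q = 56825$ ($Q = 2 - -56823 = 2 + 56823 = 56825$)
$\frac{1}{\sqrt{-15044 - 25122} + Q} = \frac{1}{\sqrt{-15044 - 25122} + 56825} = \frac{1}{\sqrt{-40166} + 56825} = \frac{1}{i \sqrt{40166} + 56825} = \frac{1}{56825 + i \sqrt{40166}}$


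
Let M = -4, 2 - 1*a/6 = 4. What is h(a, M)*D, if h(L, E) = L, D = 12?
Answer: -144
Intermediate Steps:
a = -12 (a = 12 - 6*4 = 12 - 24 = -12)
h(a, M)*D = -12*12 = -144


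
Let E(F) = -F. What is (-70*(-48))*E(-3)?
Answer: 10080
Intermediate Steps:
(-70*(-48))*E(-3) = (-70*(-48))*(-1*(-3)) = 3360*3 = 10080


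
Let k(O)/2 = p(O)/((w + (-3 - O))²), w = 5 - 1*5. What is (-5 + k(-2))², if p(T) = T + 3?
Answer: 9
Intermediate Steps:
w = 0 (w = 5 - 5 = 0)
p(T) = 3 + T
k(O) = 2*(3 + O)/(-3 - O)² (k(O) = 2*((3 + O)/((0 + (-3 - O))²)) = 2*((3 + O)/((-3 - O)²)) = 2*((3 + O)/(-3 - O)²) = 2*(3 + O)/(-3 - O)²)
(-5 + k(-2))² = (-5 + 2/(3 - 2))² = (-5 + 2/1)² = (-5 + 2*1)² = (-5 + 2)² = (-3)² = 9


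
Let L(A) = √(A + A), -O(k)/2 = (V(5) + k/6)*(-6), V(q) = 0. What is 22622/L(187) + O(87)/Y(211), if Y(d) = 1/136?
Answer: 23664 + 11311*√374/187 ≈ 24834.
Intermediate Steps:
Y(d) = 1/136
O(k) = 2*k (O(k) = -2*(0 + k/6)*(-6) = -2*k/6*(-6) = -(-2)*k = 2*k)
L(A) = √2*√A (L(A) = √(2*A) = √2*√A)
22622/L(187) + O(87)/Y(211) = 22622/((√2*√187)) + (2*87)/(1/136) = 22622/(√374) + 174*136 = 22622*(√374/374) + 23664 = 11311*√374/187 + 23664 = 23664 + 11311*√374/187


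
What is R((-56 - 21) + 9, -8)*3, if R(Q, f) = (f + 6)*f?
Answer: 48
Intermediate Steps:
R(Q, f) = f*(6 + f) (R(Q, f) = (6 + f)*f = f*(6 + f))
R((-56 - 21) + 9, -8)*3 = -8*(6 - 8)*3 = -8*(-2)*3 = 16*3 = 48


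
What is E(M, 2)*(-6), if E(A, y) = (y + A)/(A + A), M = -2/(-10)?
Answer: -33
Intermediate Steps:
M = 1/5 (M = -2*(-1/10) = 1/5 ≈ 0.20000)
E(A, y) = (A + y)/(2*A) (E(A, y) = (A + y)/((2*A)) = (A + y)*(1/(2*A)) = (A + y)/(2*A))
E(M, 2)*(-6) = ((1/5 + 2)/(2*(1/5)))*(-6) = ((1/2)*5*(11/5))*(-6) = (11/2)*(-6) = -33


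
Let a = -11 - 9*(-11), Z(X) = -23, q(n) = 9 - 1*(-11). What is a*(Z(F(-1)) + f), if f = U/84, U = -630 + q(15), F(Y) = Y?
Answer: -55924/21 ≈ -2663.0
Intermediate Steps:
q(n) = 20 (q(n) = 9 + 11 = 20)
U = -610 (U = -630 + 20 = -610)
a = 88 (a = -11 + 99 = 88)
f = -305/42 (f = -610/84 = -610*1/84 = -305/42 ≈ -7.2619)
a*(Z(F(-1)) + f) = 88*(-23 - 305/42) = 88*(-1271/42) = -55924/21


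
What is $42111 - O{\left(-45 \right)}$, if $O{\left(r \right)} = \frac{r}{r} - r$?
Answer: $42065$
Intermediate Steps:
$O{\left(r \right)} = 1 - r$
$42111 - O{\left(-45 \right)} = 42111 - \left(1 - -45\right) = 42111 - \left(1 + 45\right) = 42111 - 46 = 42065$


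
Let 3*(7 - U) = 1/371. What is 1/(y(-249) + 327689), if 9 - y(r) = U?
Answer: 1113/364720084 ≈ 3.0517e-6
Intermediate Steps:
U = 7790/1113 (U = 7 - ⅓/371 = 7 - ⅓*1/371 = 7 - 1/1113 = 7790/1113 ≈ 6.9991)
y(r) = 2227/1113 (y(r) = 9 - 1*7790/1113 = 9 - 7790/1113 = 2227/1113)
1/(y(-249) + 327689) = 1/(2227/1113 + 327689) = 1/(364720084/1113) = 1113/364720084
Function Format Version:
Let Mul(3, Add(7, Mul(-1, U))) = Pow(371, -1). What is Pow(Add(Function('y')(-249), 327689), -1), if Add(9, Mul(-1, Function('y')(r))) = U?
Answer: Rational(1113, 364720084) ≈ 3.0517e-6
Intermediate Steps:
U = Rational(7790, 1113) (U = Add(7, Mul(Rational(-1, 3), Pow(371, -1))) = Add(7, Mul(Rational(-1, 3), Rational(1, 371))) = Add(7, Rational(-1, 1113)) = Rational(7790, 1113) ≈ 6.9991)
Function('y')(r) = Rational(2227, 1113) (Function('y')(r) = Add(9, Mul(-1, Rational(7790, 1113))) = Add(9, Rational(-7790, 1113)) = Rational(2227, 1113))
Pow(Add(Function('y')(-249), 327689), -1) = Pow(Add(Rational(2227, 1113), 327689), -1) = Pow(Rational(364720084, 1113), -1) = Rational(1113, 364720084)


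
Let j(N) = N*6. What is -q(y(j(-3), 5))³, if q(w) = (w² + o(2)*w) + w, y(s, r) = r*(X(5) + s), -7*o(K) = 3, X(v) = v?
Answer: -25192408830875/343 ≈ -7.3447e+10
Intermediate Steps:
j(N) = 6*N
o(K) = -3/7 (o(K) = -⅐*3 = -3/7)
y(s, r) = r*(5 + s)
q(w) = w² + 4*w/7 (q(w) = (w² - 3*w/7) + w = w² + 4*w/7)
-q(y(j(-3), 5))³ = -((5*(5 + 6*(-3)))*(4 + 7*(5*(5 + 6*(-3))))/7)³ = -((5*(5 - 18))*(4 + 7*(5*(5 - 18)))/7)³ = -((5*(-13))*(4 + 7*(5*(-13)))/7)³ = -((⅐)*(-65)*(4 + 7*(-65)))³ = -((⅐)*(-65)*(4 - 455))³ = -((⅐)*(-65)*(-451))³ = -(29315/7)³ = -1*25192408830875/343 = -25192408830875/343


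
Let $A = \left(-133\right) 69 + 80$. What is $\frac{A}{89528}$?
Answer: $- \frac{9097}{89528} \approx -0.10161$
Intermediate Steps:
$A = -9097$ ($A = -9177 + 80 = -9097$)
$\frac{A}{89528} = - \frac{9097}{89528}$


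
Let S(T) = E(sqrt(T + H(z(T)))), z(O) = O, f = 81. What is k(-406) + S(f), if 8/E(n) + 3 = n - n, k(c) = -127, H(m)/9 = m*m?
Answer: -389/3 ≈ -129.67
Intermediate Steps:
H(m) = 9*m**2 (H(m) = 9*(m*m) = 9*m**2)
E(n) = -8/3 (E(n) = 8/(-3 + (n - n)) = 8/(-3 + 0) = 8/(-3) = 8*(-1/3) = -8/3)
S(T) = -8/3
k(-406) + S(f) = -127 - 8/3 = -389/3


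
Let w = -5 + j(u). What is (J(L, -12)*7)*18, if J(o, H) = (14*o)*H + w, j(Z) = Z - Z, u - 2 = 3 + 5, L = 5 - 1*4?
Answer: -21798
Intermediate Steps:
L = 1 (L = 5 - 4 = 1)
u = 10 (u = 2 + (3 + 5) = 2 + 8 = 10)
j(Z) = 0
w = -5 (w = -5 + 0 = -5)
J(o, H) = -5 + 14*H*o (J(o, H) = (14*o)*H - 5 = 14*H*o - 5 = -5 + 14*H*o)
(J(L, -12)*7)*18 = ((-5 + 14*(-12)*1)*7)*18 = ((-5 - 168)*7)*18 = -173*7*18 = -1211*18 = -21798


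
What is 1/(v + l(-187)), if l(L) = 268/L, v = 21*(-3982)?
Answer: -187/15637582 ≈ -1.1958e-5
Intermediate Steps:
v = -83622
1/(v + l(-187)) = 1/(-83622 + 268/(-187)) = 1/(-83622 + 268*(-1/187)) = 1/(-83622 - 268/187) = 1/(-15637582/187) = -187/15637582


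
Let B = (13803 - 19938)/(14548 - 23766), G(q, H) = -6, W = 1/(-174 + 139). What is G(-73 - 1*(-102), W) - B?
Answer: -61443/9218 ≈ -6.6655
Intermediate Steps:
W = -1/35 (W = 1/(-35) = -1/35 ≈ -0.028571)
B = 6135/9218 (B = -6135/(-9218) = -6135*(-1/9218) = 6135/9218 ≈ 0.66555)
G(-73 - 1*(-102), W) - B = -6 - 1*6135/9218 = -6 - 6135/9218 = -61443/9218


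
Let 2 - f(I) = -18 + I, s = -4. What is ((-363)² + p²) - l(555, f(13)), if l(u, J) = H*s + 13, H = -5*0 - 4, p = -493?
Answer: 374789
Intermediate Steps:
H = -4 (H = 0 - 4 = -4)
f(I) = 20 - I (f(I) = 2 - (-18 + I) = 2 + (18 - I) = 20 - I)
l(u, J) = 29 (l(u, J) = -4*(-4) + 13 = 16 + 13 = 29)
((-363)² + p²) - l(555, f(13)) = ((-363)² + (-493)²) - 1*29 = (131769 + 243049) - 29 = 374818 - 29 = 374789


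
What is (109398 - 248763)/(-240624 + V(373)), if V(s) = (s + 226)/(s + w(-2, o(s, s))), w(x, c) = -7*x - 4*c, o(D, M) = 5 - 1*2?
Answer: 52261875/90233401 ≈ 0.57919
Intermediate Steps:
o(D, M) = 3 (o(D, M) = 5 - 2 = 3)
V(s) = (226 + s)/(2 + s) (V(s) = (s + 226)/(s + (-7*(-2) - 4*3)) = (226 + s)/(s + (14 - 12)) = (226 + s)/(s + 2) = (226 + s)/(2 + s))
(109398 - 248763)/(-240624 + V(373)) = (109398 - 248763)/(-240624 + (226 + 373)/(2 + 373)) = -139365/(-240624 + 599/375) = -139365/(-90233401/375) = -139365*(-375/90233401) = 52261875/90233401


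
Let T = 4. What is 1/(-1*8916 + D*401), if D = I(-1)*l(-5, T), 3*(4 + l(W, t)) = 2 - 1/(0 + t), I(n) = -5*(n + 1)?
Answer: -1/8916 ≈ -0.00011216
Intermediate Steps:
I(n) = -5 - 5*n (I(n) = -5*(1 + n) = -5 - 5*n)
l(W, t) = -10/3 - 1/(3*t) (l(W, t) = -4 + (2 - 1/(0 + t))/3 = -4 + (2 - 1/t)/3 = -4 + (⅔ - 1/(3*t)) = -10/3 - 1/(3*t))
D = 0 (D = (-5 - 5*(-1))*((⅓)*(-1 - 10*4)/4) = (-5 + 5)*((⅓)*(¼)*(-1 - 40)) = 0*((⅓)*(¼)*(-41)) = 0*(-41/12) = 0)
1/(-1*8916 + D*401) = 1/(-1*8916 + 0*401) = 1/(-8916 + 0) = 1/(-8916) = -1/8916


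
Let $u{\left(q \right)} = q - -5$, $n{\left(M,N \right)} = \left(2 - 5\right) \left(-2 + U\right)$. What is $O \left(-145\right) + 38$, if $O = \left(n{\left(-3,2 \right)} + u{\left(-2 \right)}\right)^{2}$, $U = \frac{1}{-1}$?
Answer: $-20842$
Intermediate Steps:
$U = -1$
$n{\left(M,N \right)} = 9$ ($n{\left(M,N \right)} = \left(2 - 5\right) \left(-2 - 1\right) = \left(-3\right) \left(-3\right) = 9$)
$u{\left(q \right)} = 5 + q$ ($u{\left(q \right)} = q + 5 = 5 + q$)
$O = 144$ ($O = \left(9 + \left(5 - 2\right)\right)^{2} = \left(9 + 3\right)^{2} = 12^{2} = 144$)
$O \left(-145\right) + 38 = 144 \left(-145\right) + 38 = -20880 + 38 = -20842$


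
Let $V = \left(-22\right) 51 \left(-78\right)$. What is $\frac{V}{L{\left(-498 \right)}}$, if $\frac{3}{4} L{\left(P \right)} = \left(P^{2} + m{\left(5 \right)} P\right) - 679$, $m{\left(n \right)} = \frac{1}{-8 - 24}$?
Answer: $\frac{1050192}{3957449} \approx 0.26537$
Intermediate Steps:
$m{\left(n \right)} = - \frac{1}{32}$ ($m{\left(n \right)} = \frac{1}{-32} = - \frac{1}{32}$)
$L{\left(P \right)} = - \frac{2716}{3} - \frac{P}{24} + \frac{4 P^{2}}{3}$ ($L{\left(P \right)} = \frac{4 \left(\left(P^{2} - \frac{P}{32}\right) - 679\right)}{3} = \frac{4 \left(-679 + P^{2} - \frac{P}{32}\right)}{3} = - \frac{2716}{3} - \frac{P}{24} + \frac{4 P^{2}}{3}$)
$V = 87516$ ($V = \left(-1122\right) \left(-78\right) = 87516$)
$\frac{V}{L{\left(-498 \right)}} = \frac{87516}{- \frac{2716}{3} - - \frac{83}{4} + \frac{4 \left(-498\right)^{2}}{3}} = \frac{87516}{- \frac{2716}{3} + \frac{83}{4} + \frac{4}{3} \cdot 248004} = \frac{87516}{- \frac{2716}{3} + \frac{83}{4} + 330672} = \frac{87516}{\frac{3957449}{12}} = 87516 \cdot \frac{12}{3957449} = \frac{1050192}{3957449}$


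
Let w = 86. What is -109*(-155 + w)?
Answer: 7521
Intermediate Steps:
-109*(-155 + w) = -109*(-155 + 86) = -109*(-69) = 7521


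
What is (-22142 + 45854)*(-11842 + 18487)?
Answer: 157566240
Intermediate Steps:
(-22142 + 45854)*(-11842 + 18487) = 23712*6645 = 157566240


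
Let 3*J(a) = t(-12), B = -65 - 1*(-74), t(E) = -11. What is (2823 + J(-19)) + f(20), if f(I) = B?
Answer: 8485/3 ≈ 2828.3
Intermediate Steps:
B = 9 (B = -65 + 74 = 9)
J(a) = -11/3 (J(a) = (1/3)*(-11) = -11/3)
f(I) = 9
(2823 + J(-19)) + f(20) = (2823 - 11/3) + 9 = 8458/3 + 9 = 8485/3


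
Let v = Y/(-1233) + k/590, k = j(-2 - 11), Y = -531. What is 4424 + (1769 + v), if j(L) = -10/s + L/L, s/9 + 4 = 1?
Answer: 13516610069/2182410 ≈ 6193.4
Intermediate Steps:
s = -27 (s = -36 + 9*1 = -36 + 9 = -27)
j(L) = 37/27 (j(L) = -10/(-27) + L/L = -10*(-1/27) + 1 = 10/27 + 1 = 37/27)
k = 37/27 ≈ 1.3704
v = 944939/2182410 (v = -531/(-1233) + (37/27)/590 = -531*(-1/1233) + (37/27)*(1/590) = 59/137 + 37/15930 = 944939/2182410 ≈ 0.43298)
4424 + (1769 + v) = 4424 + (1769 + 944939/2182410) = 4424 + 3861628229/2182410 = 13516610069/2182410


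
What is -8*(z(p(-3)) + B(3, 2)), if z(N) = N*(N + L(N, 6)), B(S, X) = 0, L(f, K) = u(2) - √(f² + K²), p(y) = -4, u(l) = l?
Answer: -64 - 64*√13 ≈ -294.76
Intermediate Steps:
L(f, K) = 2 - √(K² + f²) (L(f, K) = 2 - √(f² + K²) = 2 - √(K² + f²))
z(N) = N*(2 + N - √(36 + N²)) (z(N) = N*(N + (2 - √(6² + N²))) = N*(N + (2 - √(36 + N²))) = N*(2 + N - √(36 + N²)))
-8*(z(p(-3)) + B(3, 2)) = -8*(-4*(2 - 4 - √(36 + (-4)²)) + 0) = -8*(-4*(2 - 4 - √(36 + 16)) + 0) = -8*(-4*(2 - 4 - √52) + 0) = -8*(-4*(2 - 4 - 2*√13) + 0) = -8*(-4*(-2 - 2*√13) + 0) = -8*((8 + 8*√13) + 0) = -8*(8 + 8*√13) = -64 - 64*√13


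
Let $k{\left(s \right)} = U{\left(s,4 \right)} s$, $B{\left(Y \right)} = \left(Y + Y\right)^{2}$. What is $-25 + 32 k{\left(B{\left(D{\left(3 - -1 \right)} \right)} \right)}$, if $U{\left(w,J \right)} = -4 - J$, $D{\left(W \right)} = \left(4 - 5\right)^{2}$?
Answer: $-1049$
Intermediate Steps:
$D{\left(W \right)} = 1$ ($D{\left(W \right)} = \left(-1\right)^{2} = 1$)
$B{\left(Y \right)} = 4 Y^{2}$ ($B{\left(Y \right)} = \left(2 Y\right)^{2} = 4 Y^{2}$)
$k{\left(s \right)} = - 8 s$ ($k{\left(s \right)} = \left(-4 - 4\right) s = - 8 s$)
$-25 + 32 k{\left(B{\left(D{\left(3 - -1 \right)} \right)} \right)} = -25 + 32 \left(- 8 \cdot 4 \cdot 1^{2}\right) = -25 + 32 \left(- 8 \cdot 4 \cdot 1\right) = -25 + 32 \left(\left(-8\right) 4\right) = -25 + 32 \left(-32\right) = -25 - 1024 = -1049$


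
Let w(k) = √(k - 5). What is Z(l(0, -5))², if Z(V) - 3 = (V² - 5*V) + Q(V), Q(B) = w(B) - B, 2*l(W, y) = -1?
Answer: 537/16 + 25*I*√22/4 ≈ 33.563 + 29.315*I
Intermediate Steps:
l(W, y) = -½ (l(W, y) = (½)*(-1) = -½)
w(k) = √(-5 + k)
Q(B) = √(-5 + B) - B
Z(V) = 3 + V² + √(-5 + V) - 6*V (Z(V) = 3 + ((V² - 5*V) + (√(-5 + V) - V)) = 3 + (V² + √(-5 + V) - 6*V) = 3 + V² + √(-5 + V) - 6*V)
Z(l(0, -5))² = (3 + (-½)² + √(-5 - ½) - 6*(-½))² = (3 + ¼ + √(-11/2) + 3)² = (3 + ¼ + I*√22/2 + 3)² = (25/4 + I*√22/2)²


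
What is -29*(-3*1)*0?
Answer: 0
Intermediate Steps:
-29*(-3*1)*0 = -(-87)*0 = -29*0 = 0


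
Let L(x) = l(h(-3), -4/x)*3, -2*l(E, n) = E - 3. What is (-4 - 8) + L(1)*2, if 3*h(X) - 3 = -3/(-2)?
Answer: -15/2 ≈ -7.5000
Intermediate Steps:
h(X) = 3/2 (h(X) = 1 + (-3/(-2))/3 = 1 + (-3*(-1/2))/3 = 1 + (1/3)*(3/2) = 1 + 1/2 = 3/2)
l(E, n) = 3/2 - E/2 (l(E, n) = -(E - 3)/2 = -(-3 + E)/2 = 3/2 - E/2)
L(x) = 9/4 (L(x) = (3/2 - 1/2*3/2)*3 = (3/2 - 3/4)*3 = (3/4)*3 = 9/4)
(-4 - 8) + L(1)*2 = (-4 - 8) + (9/4)*2 = -12 + 9/2 = -15/2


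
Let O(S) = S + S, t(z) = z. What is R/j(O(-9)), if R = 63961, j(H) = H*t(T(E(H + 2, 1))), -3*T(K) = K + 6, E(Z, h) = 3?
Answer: 63961/54 ≈ 1184.5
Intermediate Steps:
T(K) = -2 - K/3 (T(K) = -(K + 6)/3 = -(6 + K)/3 = -2 - K/3)
O(S) = 2*S
j(H) = -3*H (j(H) = H*(-2 - 1/3*3) = H*(-2 - 1) = H*(-3) = -3*H)
R/j(O(-9)) = 63961/((-6*(-9))) = 63961/((-3*(-18))) = 63961/54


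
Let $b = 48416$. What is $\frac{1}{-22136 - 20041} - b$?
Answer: $- \frac{2042041633}{42177} \approx -48416.0$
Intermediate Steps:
$\frac{1}{-22136 - 20041} - b = \frac{1}{-22136 - 20041} - 48416 = \frac{1}{-42177} - 48416 = - \frac{1}{42177} - 48416 = - \frac{2042041633}{42177}$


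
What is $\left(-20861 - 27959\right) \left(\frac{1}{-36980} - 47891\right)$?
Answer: $\frac{4323033410821}{1849} \approx 2.338 \cdot 10^{9}$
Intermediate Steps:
$\left(-20861 - 27959\right) \left(\frac{1}{-36980} - 47891\right) = - 48820 \left(- \frac{1}{36980} - 47891\right) = \left(-48820\right) \left(- \frac{1771009181}{36980}\right) = \frac{4323033410821}{1849}$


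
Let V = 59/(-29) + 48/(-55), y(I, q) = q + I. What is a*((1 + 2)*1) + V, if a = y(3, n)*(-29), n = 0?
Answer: -420932/1595 ≈ -263.91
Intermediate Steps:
y(I, q) = I + q
V = -4637/1595 (V = 59*(-1/29) + 48*(-1/55) = -59/29 - 48/55 = -4637/1595 ≈ -2.9072)
a = -87 (a = (3 + 0)*(-29) = 3*(-29) = -87)
a*((1 + 2)*1) + V = -87*(1 + 2) - 4637/1595 = -261 - 4637/1595 = -420932/1595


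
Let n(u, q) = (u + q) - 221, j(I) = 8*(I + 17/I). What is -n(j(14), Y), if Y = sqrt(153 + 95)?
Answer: 695/7 - 2*sqrt(62) ≈ 83.538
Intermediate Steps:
j(I) = 8*I + 136/I
Y = 2*sqrt(62) (Y = sqrt(248) = 2*sqrt(62) ≈ 15.748)
n(u, q) = -221 + q + u (n(u, q) = (q + u) - 221 = -221 + q + u)
-n(j(14), Y) = -(-221 + 2*sqrt(62) + (8*14 + 136/14)) = -(-221 + 2*sqrt(62) + (112 + 136*(1/14))) = -(-221 + 2*sqrt(62) + (112 + 68/7)) = -(-221 + 2*sqrt(62) + 852/7) = -(-695/7 + 2*sqrt(62)) = 695/7 - 2*sqrt(62)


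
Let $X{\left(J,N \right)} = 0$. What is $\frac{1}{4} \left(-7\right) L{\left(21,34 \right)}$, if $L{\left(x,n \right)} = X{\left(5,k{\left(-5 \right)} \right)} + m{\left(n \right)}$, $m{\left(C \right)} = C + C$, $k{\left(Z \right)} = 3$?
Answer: $-119$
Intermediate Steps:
$m{\left(C \right)} = 2 C$
$L{\left(x,n \right)} = 2 n$ ($L{\left(x,n \right)} = 0 + 2 n = 2 n$)
$\frac{1}{4} \left(-7\right) L{\left(21,34 \right)} = \frac{1}{4} \left(-7\right) 2 \cdot 34 = \frac{1}{4} \left(-7\right) 68 = \left(- \frac{7}{4}\right) 68 = -119$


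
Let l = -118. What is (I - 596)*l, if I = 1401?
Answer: -94990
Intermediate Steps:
(I - 596)*l = (1401 - 596)*(-118) = 805*(-118) = -94990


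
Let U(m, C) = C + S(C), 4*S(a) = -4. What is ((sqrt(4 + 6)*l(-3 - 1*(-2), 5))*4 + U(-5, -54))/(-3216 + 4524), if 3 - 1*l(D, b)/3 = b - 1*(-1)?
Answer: -55/1308 - 3*sqrt(10)/109 ≈ -0.12908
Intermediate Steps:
S(a) = -1 (S(a) = (1/4)*(-4) = -1)
l(D, b) = 6 - 3*b (l(D, b) = 9 - 3*(b - 1*(-1)) = 9 - 3*(b + 1) = 9 - 3*(1 + b) = 9 + (-3 - 3*b) = 6 - 3*b)
U(m, C) = -1 + C (U(m, C) = C - 1 = -1 + C)
((sqrt(4 + 6)*l(-3 - 1*(-2), 5))*4 + U(-5, -54))/(-3216 + 4524) = ((sqrt(4 + 6)*(6 - 3*5))*4 + (-1 - 54))/(-3216 + 4524) = ((sqrt(10)*(6 - 15))*4 - 55)/1308 = ((sqrt(10)*(-9))*4 - 55)*(1/1308) = (-9*sqrt(10)*4 - 55)*(1/1308) = (-36*sqrt(10) - 55)*(1/1308) = (-55 - 36*sqrt(10))*(1/1308) = -55/1308 - 3*sqrt(10)/109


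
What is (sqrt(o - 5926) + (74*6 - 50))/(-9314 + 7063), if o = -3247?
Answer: -394/2251 - I*sqrt(9173)/2251 ≈ -0.17503 - 0.042548*I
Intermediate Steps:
(sqrt(o - 5926) + (74*6 - 50))/(-9314 + 7063) = (sqrt(-3247 - 5926) + (74*6 - 50))/(-9314 + 7063) = (sqrt(-9173) + (444 - 50))/(-2251) = (I*sqrt(9173) + 394)*(-1/2251) = (394 + I*sqrt(9173))*(-1/2251) = -394/2251 - I*sqrt(9173)/2251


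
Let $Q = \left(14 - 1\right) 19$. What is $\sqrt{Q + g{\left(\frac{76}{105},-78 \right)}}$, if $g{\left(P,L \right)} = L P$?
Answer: $\frac{3 \sqrt{25935}}{35} \approx 13.804$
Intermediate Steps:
$Q = 247$ ($Q = 13 \cdot 19 = 247$)
$\sqrt{Q + g{\left(\frac{76}{105},-78 \right)}} = \sqrt{247 - 78 \cdot \frac{76}{105}} = \sqrt{247 - 78 \cdot 76 \cdot \frac{1}{105}} = \sqrt{247 - \frac{1976}{35}} = \sqrt{\frac{6669}{35}} = \frac{3 \sqrt{25935}}{35}$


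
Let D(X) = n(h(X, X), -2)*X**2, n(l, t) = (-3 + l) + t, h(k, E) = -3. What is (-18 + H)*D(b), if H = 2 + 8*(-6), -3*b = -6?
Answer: 2048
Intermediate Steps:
b = 2 (b = -1/3*(-6) = 2)
n(l, t) = -3 + l + t
D(X) = -8*X**2 (D(X) = (-3 - 3 - 2)*X**2 = -8*X**2)
H = -46 (H = 2 - 48 = -46)
(-18 + H)*D(b) = (-18 - 46)*(-8*2**2) = -(-512)*4 = -64*(-32) = 2048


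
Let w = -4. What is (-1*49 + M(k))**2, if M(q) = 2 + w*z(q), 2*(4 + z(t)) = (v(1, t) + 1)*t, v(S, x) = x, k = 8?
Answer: 30625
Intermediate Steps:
z(t) = -4 + t*(1 + t)/2 (z(t) = -4 + ((t + 1)*t)/2 = -4 + ((1 + t)*t)/2 = -4 + (t*(1 + t))/2 = -4 + t*(1 + t)/2)
M(q) = 18 - 2*q - 2*q**2 (M(q) = 2 - 4*(-4 + q/2 + q**2/2) = 2 + (16 - 2*q - 2*q**2) = 18 - 2*q - 2*q**2)
(-1*49 + M(k))**2 = (-1*49 + (18 - 2*8 - 2*8**2))**2 = (-49 + (18 - 16 - 2*64))**2 = (-49 + (18 - 16 - 128))**2 = (-49 - 126)**2 = (-175)**2 = 30625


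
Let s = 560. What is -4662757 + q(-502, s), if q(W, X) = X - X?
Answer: -4662757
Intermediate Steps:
q(W, X) = 0
-4662757 + q(-502, s) = -4662757 + 0 = -4662757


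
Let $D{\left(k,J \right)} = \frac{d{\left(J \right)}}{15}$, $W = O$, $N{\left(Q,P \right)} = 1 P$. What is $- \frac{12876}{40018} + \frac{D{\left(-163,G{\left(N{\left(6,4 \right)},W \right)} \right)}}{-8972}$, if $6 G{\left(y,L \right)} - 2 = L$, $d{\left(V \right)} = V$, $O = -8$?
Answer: $- \frac{866406031}{2692811220} \approx -0.32175$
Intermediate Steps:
$N{\left(Q,P \right)} = P$
$W = -8$
$G{\left(y,L \right)} = \frac{1}{3} + \frac{L}{6}$
$D{\left(k,J \right)} = \frac{J}{15}$
$- \frac{12876}{40018} + \frac{D{\left(-163,G{\left(N{\left(6,4 \right)},W \right)} \right)}}{-8972} = - \frac{12876}{40018} + \frac{\frac{1}{15} \left(\frac{1}{3} + \frac{1}{6} \left(-8\right)\right)}{-8972} = \left(-12876\right) \frac{1}{40018} + \frac{\frac{1}{3} - \frac{4}{3}}{15} \left(- \frac{1}{8972}\right) = - \frac{6438}{20009} + \frac{1}{15} \left(-1\right) \left(- \frac{1}{8972}\right) = - \frac{6438}{20009} - - \frac{1}{134580} = - \frac{6438}{20009} + \frac{1}{134580} = - \frac{866406031}{2692811220}$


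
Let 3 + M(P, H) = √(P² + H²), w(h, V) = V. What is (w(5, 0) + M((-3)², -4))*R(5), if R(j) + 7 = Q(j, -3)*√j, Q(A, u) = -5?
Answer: (3 - √97)*(7 + 5*√5) ≈ -124.51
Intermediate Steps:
M(P, H) = -3 + √(H² + P²) (M(P, H) = -3 + √(P² + H²) = -3 + √(H² + P²))
R(j) = -7 - 5*√j
(w(5, 0) + M((-3)², -4))*R(5) = (0 + (-3 + √((-4)² + ((-3)²)²)))*(-7 - 5*√5) = (0 + (-3 + √(16 + 9²)))*(-7 - 5*√5) = (0 + (-3 + √(16 + 81)))*(-7 - 5*√5) = (0 + (-3 + √97))*(-7 - 5*√5) = (-3 + √97)*(-7 - 5*√5) = (-7 - 5*√5)*(-3 + √97)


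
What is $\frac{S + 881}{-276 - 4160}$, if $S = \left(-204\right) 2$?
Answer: $- \frac{473}{4436} \approx -0.10663$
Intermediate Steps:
$S = -408$
$\frac{S + 881}{-276 - 4160} = \frac{-408 + 881}{-276 - 4160} = \frac{473}{-4436} = 473 \left(- \frac{1}{4436}\right) = - \frac{473}{4436}$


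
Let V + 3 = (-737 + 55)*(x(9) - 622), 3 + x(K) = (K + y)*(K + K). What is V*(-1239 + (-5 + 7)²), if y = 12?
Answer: -208036985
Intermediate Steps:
x(K) = -3 + 2*K*(12 + K) (x(K) = -3 + (K + 12)*(K + K) = -3 + (12 + K)*(2*K) = -3 + 2*K*(12 + K))
V = 168451 (V = -3 + (-737 + 55)*((-3 + 2*9² + 24*9) - 622) = -3 - 682*((-3 + 2*81 + 216) - 622) = -3 - 682*((-3 + 162 + 216) - 622) = -3 - 682*(375 - 622) = -3 - 682*(-247) = -3 + 168454 = 168451)
V*(-1239 + (-5 + 7)²) = 168451*(-1239 + (-5 + 7)²) = 168451*(-1239 + 2²) = 168451*(-1239 + 4) = 168451*(-1235) = -208036985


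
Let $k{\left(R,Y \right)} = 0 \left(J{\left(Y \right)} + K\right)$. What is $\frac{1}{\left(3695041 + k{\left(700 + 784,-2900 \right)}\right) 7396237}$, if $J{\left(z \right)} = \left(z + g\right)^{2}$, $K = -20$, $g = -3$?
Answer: $\frac{1}{27329398960717} \approx 3.6591 \cdot 10^{-14}$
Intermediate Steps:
$J{\left(z \right)} = \left(-3 + z\right)^{2}$ ($J{\left(z \right)} = \left(z - 3\right)^{2} = \left(-3 + z\right)^{2}$)
$k{\left(R,Y \right)} = 0$ ($k{\left(R,Y \right)} = 0 \left(\left(-3 + Y\right)^{2} - 20\right) = 0 \left(-20 + \left(-3 + Y\right)^{2}\right) = 0$)
$\frac{1}{\left(3695041 + k{\left(700 + 784,-2900 \right)}\right) 7396237} = \frac{1}{\left(3695041 + 0\right) 7396237} = \frac{1}{3695041} \cdot \frac{1}{7396237} = \frac{1}{27329398960717}$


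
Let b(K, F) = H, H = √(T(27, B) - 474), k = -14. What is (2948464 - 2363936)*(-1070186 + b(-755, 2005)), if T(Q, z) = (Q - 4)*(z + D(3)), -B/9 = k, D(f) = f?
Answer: -625553682208 + 1753584*√277 ≈ -6.2552e+11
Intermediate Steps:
B = 126 (B = -9*(-14) = 126)
T(Q, z) = (-4 + Q)*(3 + z) (T(Q, z) = (Q - 4)*(z + 3) = (-4 + Q)*(3 + z))
H = 3*√277 (H = √((-12 - 4*126 + 3*27 + 27*126) - 474) = √((-12 - 504 + 81 + 3402) - 474) = √(2967 - 474) = √2493 = 3*√277 ≈ 49.930)
b(K, F) = 3*√277
(2948464 - 2363936)*(-1070186 + b(-755, 2005)) = (2948464 - 2363936)*(-1070186 + 3*√277) = 584528*(-1070186 + 3*√277) = -625553682208 + 1753584*√277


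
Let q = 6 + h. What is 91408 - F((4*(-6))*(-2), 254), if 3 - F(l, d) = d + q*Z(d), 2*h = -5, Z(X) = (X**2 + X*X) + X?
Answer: 544160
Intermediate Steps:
Z(X) = X + 2*X**2 (Z(X) = (X**2 + X**2) + X = 2*X**2 + X = X + 2*X**2)
h = -5/2 (h = (1/2)*(-5) = -5/2 ≈ -2.5000)
q = 7/2 (q = 6 - 5/2 = 7/2 ≈ 3.5000)
F(l, d) = 3 - d - 7*d*(1 + 2*d)/2 (F(l, d) = 3 - (d + 7*(d*(1 + 2*d))/2) = 3 - (d + 7*d*(1 + 2*d)/2) = 3 + (-d - 7*d*(1 + 2*d)/2) = 3 - d - 7*d*(1 + 2*d)/2)
91408 - F((4*(-6))*(-2), 254) = 91408 - (3 - 7*254**2 - 9/2*254) = 91408 - (3 - 7*64516 - 1143) = 91408 - (3 - 451612 - 1143) = 91408 - 1*(-452752) = 91408 + 452752 = 544160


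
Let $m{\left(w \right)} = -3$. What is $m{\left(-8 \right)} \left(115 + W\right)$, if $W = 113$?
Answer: $-684$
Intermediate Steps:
$m{\left(-8 \right)} \left(115 + W\right) = - 3 \left(115 + 113\right) = \left(-3\right) 228 = -684$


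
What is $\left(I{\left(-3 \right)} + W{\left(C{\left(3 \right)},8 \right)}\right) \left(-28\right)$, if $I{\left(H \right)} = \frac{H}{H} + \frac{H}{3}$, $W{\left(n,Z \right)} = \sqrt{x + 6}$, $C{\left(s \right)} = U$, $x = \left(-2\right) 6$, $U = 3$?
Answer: $- 28 i \sqrt{6} \approx - 68.586 i$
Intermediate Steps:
$x = -12$
$C{\left(s \right)} = 3$
$W{\left(n,Z \right)} = i \sqrt{6}$ ($W{\left(n,Z \right)} = \sqrt{-12 + 6} = \sqrt{-6} = i \sqrt{6}$)
$I{\left(H \right)} = 1 + \frac{H}{3}$ ($I{\left(H \right)} = 1 + H \frac{1}{3} = 1 + \frac{H}{3}$)
$\left(I{\left(-3 \right)} + W{\left(C{\left(3 \right)},8 \right)}\right) \left(-28\right) = \left(\left(1 + \frac{1}{3} \left(-3\right)\right) + i \sqrt{6}\right) \left(-28\right) = \left(\left(1 - 1\right) + i \sqrt{6}\right) \left(-28\right) = \left(0 + i \sqrt{6}\right) \left(-28\right) = i \sqrt{6} \left(-28\right) = - 28 i \sqrt{6}$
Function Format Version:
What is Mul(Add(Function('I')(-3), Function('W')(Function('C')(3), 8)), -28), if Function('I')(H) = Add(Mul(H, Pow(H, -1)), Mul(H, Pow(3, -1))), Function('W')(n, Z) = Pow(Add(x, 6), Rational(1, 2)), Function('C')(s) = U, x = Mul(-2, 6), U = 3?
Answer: Mul(-28, I, Pow(6, Rational(1, 2))) ≈ Mul(-68.586, I)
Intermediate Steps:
x = -12
Function('C')(s) = 3
Function('W')(n, Z) = Mul(I, Pow(6, Rational(1, 2))) (Function('W')(n, Z) = Pow(Add(-12, 6), Rational(1, 2)) = Pow(-6, Rational(1, 2)) = Mul(I, Pow(6, Rational(1, 2))))
Function('I')(H) = Add(1, Mul(Rational(1, 3), H)) (Function('I')(H) = Add(1, Mul(H, Rational(1, 3))) = Add(1, Mul(Rational(1, 3), H)))
Mul(Add(Function('I')(-3), Function('W')(Function('C')(3), 8)), -28) = Mul(Add(Add(1, Mul(Rational(1, 3), -3)), Mul(I, Pow(6, Rational(1, 2)))), -28) = Mul(Add(Add(1, -1), Mul(I, Pow(6, Rational(1, 2)))), -28) = Mul(Add(0, Mul(I, Pow(6, Rational(1, 2)))), -28) = Mul(Mul(I, Pow(6, Rational(1, 2))), -28) = Mul(-28, I, Pow(6, Rational(1, 2)))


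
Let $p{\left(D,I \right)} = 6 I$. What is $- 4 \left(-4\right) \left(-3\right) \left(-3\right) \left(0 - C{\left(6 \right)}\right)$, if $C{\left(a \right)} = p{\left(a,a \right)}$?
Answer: $-5184$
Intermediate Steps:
$C{\left(a \right)} = 6 a$
$- 4 \left(-4\right) \left(-3\right) \left(-3\right) \left(0 - C{\left(6 \right)}\right) = - 4 \left(-4\right) \left(-3\right) \left(-3\right) \left(0 - 6 \cdot 6\right) = - 4 \cdot 12 \left(-3\right) \left(0 - 36\right) = \left(-4\right) \left(-36\right) \left(0 - 36\right) = 144 \left(-36\right) = -5184$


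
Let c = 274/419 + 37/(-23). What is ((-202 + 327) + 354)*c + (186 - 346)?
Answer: -5949199/9637 ≈ -617.33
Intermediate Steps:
c = -9201/9637 (c = 274*(1/419) + 37*(-1/23) = 274/419 - 37/23 = -9201/9637 ≈ -0.95476)
((-202 + 327) + 354)*c + (186 - 346) = ((-202 + 327) + 354)*(-9201/9637) + (186 - 346) = (125 + 354)*(-9201/9637) - 160 = 479*(-9201/9637) - 160 = -4407279/9637 - 160 = -5949199/9637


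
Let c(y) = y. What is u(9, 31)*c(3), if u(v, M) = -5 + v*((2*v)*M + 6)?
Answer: 15213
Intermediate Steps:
u(v, M) = -5 + v*(6 + 2*M*v) (u(v, M) = -5 + v*(2*M*v + 6) = -5 + v*(6 + 2*M*v))
u(9, 31)*c(3) = (-5 + 6*9 + 2*31*9²)*3 = (-5 + 54 + 2*31*81)*3 = (-5 + 54 + 5022)*3 = 5071*3 = 15213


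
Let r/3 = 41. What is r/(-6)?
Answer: -41/2 ≈ -20.500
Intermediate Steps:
r = 123 (r = 3*41 = 123)
r/(-6) = 123/(-6) = 123*(-⅙) = -41/2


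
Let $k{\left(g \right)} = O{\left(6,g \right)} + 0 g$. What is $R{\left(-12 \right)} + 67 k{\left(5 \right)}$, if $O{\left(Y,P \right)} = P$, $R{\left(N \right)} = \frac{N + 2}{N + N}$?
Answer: $\frac{4025}{12} \approx 335.42$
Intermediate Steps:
$R{\left(N \right)} = \frac{2 + N}{2 N}$
$k{\left(g \right)} = g$ ($k{\left(g \right)} = g + 0 g = g + 0 = g$)
$R{\left(-12 \right)} + 67 k{\left(5 \right)} = \frac{2 - 12}{2 \left(-12\right)} + 67 \cdot 5 = \frac{1}{2} \left(- \frac{1}{12}\right) \left(-10\right) + 335 = \frac{5}{12} + 335 = \frac{4025}{12}$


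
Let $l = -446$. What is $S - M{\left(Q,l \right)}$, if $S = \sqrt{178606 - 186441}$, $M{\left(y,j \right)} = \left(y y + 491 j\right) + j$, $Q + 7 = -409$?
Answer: $46376 + i \sqrt{7835} \approx 46376.0 + 88.516 i$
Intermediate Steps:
$Q = -416$ ($Q = -7 - 409 = -416$)
$M{\left(y,j \right)} = y^{2} + 492 j$ ($M{\left(y,j \right)} = \left(y^{2} + 491 j\right) + j = y^{2} + 492 j$)
$S = i \sqrt{7835}$ ($S = \sqrt{-7835} = i \sqrt{7835} \approx 88.516 i$)
$S - M{\left(Q,l \right)} = i \sqrt{7835} - \left(\left(-416\right)^{2} + 492 \left(-446\right)\right) = i \sqrt{7835} - \left(173056 - 219432\right) = i \sqrt{7835} - -46376 = i \sqrt{7835} + 46376 = 46376 + i \sqrt{7835}$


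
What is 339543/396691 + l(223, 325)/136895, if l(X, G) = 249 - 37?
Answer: 46565837477/54305014445 ≈ 0.85749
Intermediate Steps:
l(X, G) = 212
339543/396691 + l(223, 325)/136895 = 339543/396691 + 212/136895 = 46565837477/54305014445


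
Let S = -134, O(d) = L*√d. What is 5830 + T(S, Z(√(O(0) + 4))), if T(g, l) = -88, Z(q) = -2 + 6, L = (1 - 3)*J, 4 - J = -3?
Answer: 5742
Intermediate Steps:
J = 7 (J = 4 - 1*(-3) = 4 + 3 = 7)
L = -14 (L = (1 - 3)*7 = -2*7 = -14)
O(d) = -14*√d
Z(q) = 4
5830 + T(S, Z(√(O(0) + 4))) = 5830 - 88 = 5742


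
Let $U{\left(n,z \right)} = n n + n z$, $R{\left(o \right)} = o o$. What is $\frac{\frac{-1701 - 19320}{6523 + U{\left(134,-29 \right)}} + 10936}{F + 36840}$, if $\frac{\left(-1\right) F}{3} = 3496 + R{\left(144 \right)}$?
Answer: $- \frac{225184027}{738382608} \approx -0.30497$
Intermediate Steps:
$R{\left(o \right)} = o^{2}$
$F = -72696$ ($F = - 3 \left(3496 + 144^{2}\right) = - 3 \left(3496 + 20736\right) = \left(-3\right) 24232 = -72696$)
$U{\left(n,z \right)} = n^{2} + n z$
$\frac{\frac{-1701 - 19320}{6523 + U{\left(134,-29 \right)}} + 10936}{F + 36840} = \frac{\frac{-1701 - 19320}{6523 + 134 \left(134 - 29\right)} + 10936}{-72696 + 36840} = \frac{- \frac{21021}{6523 + 134 \cdot 105} + 10936}{-35856} = \left(- \frac{21021}{6523 + 14070} + 10936\right) \left(- \frac{1}{35856}\right) = \left(- \frac{21021}{20593} + 10936\right) \left(- \frac{1}{35856}\right) = \frac{225184027}{20593} \left(- \frac{1}{35856}\right) = - \frac{225184027}{738382608}$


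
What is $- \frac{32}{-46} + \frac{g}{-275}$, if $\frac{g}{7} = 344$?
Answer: $- \frac{50984}{6325} \approx -8.0607$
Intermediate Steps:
$g = 2408$ ($g = 7 \cdot 344 = 2408$)
$- \frac{32}{-46} + \frac{g}{-275} = - \frac{32}{-46} + \frac{2408}{-275} = \left(-32\right) \left(- \frac{1}{46}\right) + 2408 \left(- \frac{1}{275}\right) = \frac{16}{23} - \frac{2408}{275} = - \frac{50984}{6325}$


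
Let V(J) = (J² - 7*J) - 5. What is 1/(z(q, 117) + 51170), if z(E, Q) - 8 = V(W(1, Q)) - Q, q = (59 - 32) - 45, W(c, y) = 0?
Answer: 1/51056 ≈ 1.9586e-5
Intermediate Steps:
q = -18 (q = 27 - 45 = -18)
V(J) = -5 + J² - 7*J
z(E, Q) = 3 - Q (z(E, Q) = 8 + ((-5 + 0² - 7*0) - Q) = 8 + ((-5 + 0 + 0) - Q) = 8 + (-5 - Q) = 3 - Q)
1/(z(q, 117) + 51170) = 1/((3 - 1*117) + 51170) = 1/((3 - 117) + 51170) = 1/(-114 + 51170) = 1/51056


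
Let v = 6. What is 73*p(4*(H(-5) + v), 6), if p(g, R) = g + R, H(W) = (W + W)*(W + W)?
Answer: 31390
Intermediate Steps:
H(W) = 4*W² (H(W) = (2*W)*(2*W) = 4*W²)
p(g, R) = R + g
73*p(4*(H(-5) + v), 6) = 73*(6 + 4*(4*(-5)² + 6)) = 73*(6 + 4*(4*25 + 6)) = 73*(6 + 4*(100 + 6)) = 73*(6 + 4*106) = 73*(6 + 424) = 73*430 = 31390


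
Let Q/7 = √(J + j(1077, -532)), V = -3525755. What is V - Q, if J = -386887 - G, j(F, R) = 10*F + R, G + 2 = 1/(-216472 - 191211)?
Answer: -3525755 - 490*I*√12775668576263/407683 ≈ -3.5258e+6 - 4296.0*I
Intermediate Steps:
G = -815367/407683 (G = -2 + 1/(-216472 - 191211) = -2 + 1/(-407683) = -2 - 1/407683 = -815367/407683 ≈ -2.0000)
j(F, R) = R + 10*F
J = -157726437454/407683 (J = -386887 - 1*(-815367/407683) = -386887 + 815367/407683 = -157726437454/407683 ≈ -3.8689e+5)
Q = 490*I*√12775668576263/407683 (Q = 7*√(-157726437454/407683 + (-532 + 10*1077)) = 7*√(-157726437454/407683 + (-532 + 10770)) = 7*√(-157726437454/407683 + 10238) = 7*√(-153552578900/407683) = 7*(70*I*√12775668576263/407683) = 490*I*√12775668576263/407683 ≈ 4296.0*I)
V - Q = -3525755 - 490*I*√12775668576263/407683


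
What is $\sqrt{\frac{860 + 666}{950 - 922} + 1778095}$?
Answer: $\frac{\sqrt{7112598}}{2} \approx 1333.5$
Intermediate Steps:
$\sqrt{\frac{860 + 666}{950 - 922} + 1778095} = \sqrt{\frac{1}{28} \cdot 1526 + 1778095} = \sqrt{\frac{109}{2} + 1778095} = \sqrt{\frac{3556299}{2}} = \frac{\sqrt{7112598}}{2}$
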